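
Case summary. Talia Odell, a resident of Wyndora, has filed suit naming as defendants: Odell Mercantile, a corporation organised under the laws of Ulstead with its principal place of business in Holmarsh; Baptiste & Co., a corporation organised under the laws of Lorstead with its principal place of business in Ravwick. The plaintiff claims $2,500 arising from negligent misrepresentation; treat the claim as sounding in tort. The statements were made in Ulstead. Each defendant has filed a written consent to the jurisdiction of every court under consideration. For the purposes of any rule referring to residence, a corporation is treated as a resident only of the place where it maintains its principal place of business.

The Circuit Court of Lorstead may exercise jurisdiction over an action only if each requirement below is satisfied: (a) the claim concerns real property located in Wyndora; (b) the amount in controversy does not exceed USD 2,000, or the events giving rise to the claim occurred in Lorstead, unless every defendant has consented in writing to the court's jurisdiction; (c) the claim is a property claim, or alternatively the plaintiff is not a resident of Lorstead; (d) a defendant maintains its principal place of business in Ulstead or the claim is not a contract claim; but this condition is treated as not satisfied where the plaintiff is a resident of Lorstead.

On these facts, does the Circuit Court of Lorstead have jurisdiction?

No

The Circuit Court of Lorstead:
  (a) The claim does not concern real property. Condition not met.
  (b) The amount in controversy is USD 2,500, above the $2,000 ceiling; the operative events occurred in Ulstead, not Lorstead — every alternative fails. The proviso rescues it, though: every defendant has filed written consent. Condition met.
  (c) The plaintiff resides in Wyndora, which is not Lorstead, which satisfies one of the alternatives. Condition met.
  (d) The claim is a tort claim, not a contract claim, which satisfies one of the alternatives. The carve-out does not apply: the plaintiff resides in Wyndora, not Lorstead. Condition met.
  → Not every requirement is met — no jurisdiction.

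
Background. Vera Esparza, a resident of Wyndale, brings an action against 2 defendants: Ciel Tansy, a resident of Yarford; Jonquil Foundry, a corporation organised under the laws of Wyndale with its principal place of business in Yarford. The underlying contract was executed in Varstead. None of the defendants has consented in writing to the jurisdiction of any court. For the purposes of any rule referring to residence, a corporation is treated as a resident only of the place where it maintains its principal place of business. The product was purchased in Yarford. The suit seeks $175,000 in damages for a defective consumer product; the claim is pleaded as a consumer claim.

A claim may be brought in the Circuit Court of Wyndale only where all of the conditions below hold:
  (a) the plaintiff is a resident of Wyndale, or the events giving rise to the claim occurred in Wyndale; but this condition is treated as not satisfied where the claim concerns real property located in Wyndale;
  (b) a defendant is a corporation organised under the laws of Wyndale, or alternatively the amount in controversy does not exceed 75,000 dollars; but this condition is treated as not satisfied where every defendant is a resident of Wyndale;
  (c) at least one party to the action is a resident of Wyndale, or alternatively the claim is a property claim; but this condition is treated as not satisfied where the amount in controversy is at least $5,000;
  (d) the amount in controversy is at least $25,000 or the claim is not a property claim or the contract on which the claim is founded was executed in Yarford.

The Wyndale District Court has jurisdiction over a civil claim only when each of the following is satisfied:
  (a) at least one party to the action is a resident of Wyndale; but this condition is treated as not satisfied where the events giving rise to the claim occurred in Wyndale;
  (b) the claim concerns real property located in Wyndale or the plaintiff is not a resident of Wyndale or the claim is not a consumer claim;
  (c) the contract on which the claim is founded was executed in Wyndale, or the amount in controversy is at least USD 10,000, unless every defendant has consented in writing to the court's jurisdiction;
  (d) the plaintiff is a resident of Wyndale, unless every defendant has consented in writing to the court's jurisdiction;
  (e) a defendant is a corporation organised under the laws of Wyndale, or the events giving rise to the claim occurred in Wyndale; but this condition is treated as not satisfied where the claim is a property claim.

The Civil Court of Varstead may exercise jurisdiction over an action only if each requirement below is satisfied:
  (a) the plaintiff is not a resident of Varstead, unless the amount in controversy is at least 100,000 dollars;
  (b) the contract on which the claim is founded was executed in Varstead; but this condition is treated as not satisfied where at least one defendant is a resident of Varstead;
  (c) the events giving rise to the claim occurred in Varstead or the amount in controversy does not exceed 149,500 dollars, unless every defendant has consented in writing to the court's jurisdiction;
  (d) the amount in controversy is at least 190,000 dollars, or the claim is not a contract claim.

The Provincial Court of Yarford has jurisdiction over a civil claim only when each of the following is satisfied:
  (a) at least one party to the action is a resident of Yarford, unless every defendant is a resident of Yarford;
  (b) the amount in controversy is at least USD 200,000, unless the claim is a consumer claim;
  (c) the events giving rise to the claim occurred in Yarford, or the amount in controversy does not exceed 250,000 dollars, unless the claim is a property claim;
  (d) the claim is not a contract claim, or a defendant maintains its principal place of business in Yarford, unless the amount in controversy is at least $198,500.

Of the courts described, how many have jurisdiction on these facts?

1

The Circuit Court of Wyndale:
  (a) The plaintiff resides in Wyndale, so one alternative holds. The exception is not triggered, since the claim does not concern real property. Condition met.
  (b) Jonquil Foundry is organised under the laws of Wyndale — that alternative is enough. And the carve-out is inapplicable — the defendants reside as follows — Ciel Tansy in Yarford, Jonquil Foundry in Yarford — not all in Wyndale. Condition met.
  (c) Vera Esparza resides in Wyndale — that alternative is enough. However, the amount in controversy is $175,000, which meets the $5,000 floor, which falls within the stated exception and so defeats the condition. Not satisfied.
  (d) The amount in controversy is 175,000 dollars, which meets the $25,000 floor — that alternative is enough. Met.
  → Not every requirement is met — no jurisdiction.
The Wyndale District Court:
  (a) Vera Esparza resides in Wyndale. The exception is not triggered, since the operative events occurred in Yarford, not Wyndale. Met.
  (b) The claim does not concern real property; the plaintiff resides in Wyndale; the claim is a consumer claim — none of the alternatives is met. Fails.
  (c) The amount in controversy is USD 175,000, which meets the USD 10,000 floor — that alternative is enough. Met.
  (d) The plaintiff resides in Wyndale. Satisfied.
  (e) Jonquil Foundry is organised under the laws of Wyndale, which satisfies one of the alternatives. The exception is not triggered, since the claim is a consumer claim, not a property claim. Satisfied.
  → Not every requirement is met — no jurisdiction.
The Civil Court of Varstead:
  (a) The plaintiff resides in Wyndale, which is not Varstead. Satisfied.
  (b) The contract was executed in Varstead. The exception is not triggered, since no defendant resides in Varstead (they reside in Yarford, Yarford). Satisfied.
  (c) The operative events occurred in Yarford, not Varstead; the amount in controversy is 175,000 dollars, above the 149,500 dollars ceiling — every alternative fails. And no such written consent has been filed, so the proviso does not save it. Condition not met.
  (d) The claim is a consumer claim, not a contract claim — that alternative is enough. Condition met.
  → No jurisdiction.
The Provincial Court of Yarford:
  (a) Ciel Tansy resides in Yarford. Met.
  (b) The amount in controversy is 175,000 dollars, below the $200,000 floor. The proviso rescues it, though: the claim is a consumer claim. Condition met.
  (c) The operative events occurred in Yarford — that alternative is enough. Satisfied.
  (d) The claim is a consumer claim, not a contract claim — that alternative is enough. Satisfied.
  → The court has jurisdiction.
Courts with jurisdiction: the Provincial Court of Yarford — 1 in total.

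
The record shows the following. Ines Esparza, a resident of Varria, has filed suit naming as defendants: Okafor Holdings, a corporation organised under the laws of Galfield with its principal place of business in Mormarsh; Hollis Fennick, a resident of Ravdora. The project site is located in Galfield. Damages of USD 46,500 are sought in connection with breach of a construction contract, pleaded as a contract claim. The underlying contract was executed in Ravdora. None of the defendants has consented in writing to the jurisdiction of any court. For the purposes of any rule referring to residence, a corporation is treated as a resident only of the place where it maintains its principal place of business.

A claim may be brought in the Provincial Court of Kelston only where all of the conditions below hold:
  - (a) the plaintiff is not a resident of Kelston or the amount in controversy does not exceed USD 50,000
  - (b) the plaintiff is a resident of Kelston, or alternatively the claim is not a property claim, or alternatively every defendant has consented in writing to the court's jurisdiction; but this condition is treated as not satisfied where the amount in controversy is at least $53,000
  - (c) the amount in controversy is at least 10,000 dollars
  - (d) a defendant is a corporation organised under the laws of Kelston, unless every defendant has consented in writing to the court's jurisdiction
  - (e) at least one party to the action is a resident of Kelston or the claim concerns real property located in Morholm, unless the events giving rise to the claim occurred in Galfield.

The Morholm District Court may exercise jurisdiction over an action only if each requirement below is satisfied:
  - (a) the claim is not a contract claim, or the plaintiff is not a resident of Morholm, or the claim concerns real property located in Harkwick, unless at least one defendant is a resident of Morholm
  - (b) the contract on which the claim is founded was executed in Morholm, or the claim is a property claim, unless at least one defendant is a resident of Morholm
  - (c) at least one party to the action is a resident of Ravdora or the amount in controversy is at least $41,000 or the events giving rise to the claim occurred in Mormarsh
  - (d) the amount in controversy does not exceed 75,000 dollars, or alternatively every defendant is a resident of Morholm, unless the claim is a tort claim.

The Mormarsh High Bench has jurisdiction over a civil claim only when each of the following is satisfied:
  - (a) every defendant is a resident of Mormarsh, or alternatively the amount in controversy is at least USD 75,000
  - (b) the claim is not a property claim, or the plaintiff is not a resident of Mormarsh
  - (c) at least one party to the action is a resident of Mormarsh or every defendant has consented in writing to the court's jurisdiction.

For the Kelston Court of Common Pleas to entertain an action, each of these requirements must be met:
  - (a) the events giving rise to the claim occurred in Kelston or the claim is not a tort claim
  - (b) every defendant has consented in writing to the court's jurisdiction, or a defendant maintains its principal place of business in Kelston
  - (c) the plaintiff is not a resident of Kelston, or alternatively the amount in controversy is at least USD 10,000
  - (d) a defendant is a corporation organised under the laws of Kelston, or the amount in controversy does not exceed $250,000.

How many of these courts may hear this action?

The Provincial Court of Kelston:
  (a) The plaintiff resides in Varria, which is not Kelston — that alternative is enough. Satisfied.
  (b) The claim is a contract claim, not a property claim, which satisfies one of the alternatives. The carve-out does not apply: the amount in controversy is USD 46,500, below the $53,000 floor. Satisfied.
  (c) The amount in controversy is $46,500, which meets the USD 10,000 floor. Met.
  (d) The corporate defendant(s) are organised in Galfield, not Kelston. The proviso offers no rescue either, since no such written consent has been filed. Not met.
  (e) No party resides in Kelston; the claim does not concern real property — every alternative fails. The proviso rescues it, though: the operative events occurred in Galfield. Condition met.
  → Not every requirement is met — no jurisdiction.
The Morholm District Court:
  (a) The plaintiff resides in Varria, which is not Morholm, so this disjunct is met. Satisfied.
  (b) The contract was executed in Ravdora, not Morholm; the claim is a contract claim, not a property claim — none of the alternatives is met. Nor does the 'unless' clause help: no defendant resides in Morholm (they reside in Mormarsh, Ravdora). Condition not met.
  (c) Hollis Fennick resides in Ravdora, which satisfies one of the alternatives. Condition met.
  (d) The amount in controversy is USD 46,500, within the USD 75,000 ceiling, which satisfies one of the alternatives. Condition met.
  → Not every requirement is met — no jurisdiction.
The Mormarsh High Bench:
  (a) The defendants reside as follows — Okafor Holdings in Mormarsh, Hollis Fennick in Ravdora — not all in Mormarsh; the amount in controversy is $46,500, below the 75,000 dollars floor — no alternative holds. Condition not met.
  (b) The claim is a contract claim, not a property claim, which satisfies one of the alternatives. Condition met.
  (c) Okafor Holdings resides in Mormarsh, which satisfies one of the alternatives. Condition met.
  → No jurisdiction.
The Kelston Court of Common Pleas:
  (a) The claim is a contract claim, not a tort claim, so one alternative holds. Condition met.
  (b) No such written consent has been filed; the corporate defendant(s) have their principal place of business in Mormarsh, not Kelston — every alternative fails. Not satisfied.
  (c) The plaintiff resides in Varria, which is not Kelston, so this disjunct is met. Condition met.
  (d) The amount in controversy is USD 46,500, within the 250,000 dollars ceiling, so this disjunct is met. Satisfied.
  → Not every requirement is met — no jurisdiction.
No court satisfies all of its conditions.

0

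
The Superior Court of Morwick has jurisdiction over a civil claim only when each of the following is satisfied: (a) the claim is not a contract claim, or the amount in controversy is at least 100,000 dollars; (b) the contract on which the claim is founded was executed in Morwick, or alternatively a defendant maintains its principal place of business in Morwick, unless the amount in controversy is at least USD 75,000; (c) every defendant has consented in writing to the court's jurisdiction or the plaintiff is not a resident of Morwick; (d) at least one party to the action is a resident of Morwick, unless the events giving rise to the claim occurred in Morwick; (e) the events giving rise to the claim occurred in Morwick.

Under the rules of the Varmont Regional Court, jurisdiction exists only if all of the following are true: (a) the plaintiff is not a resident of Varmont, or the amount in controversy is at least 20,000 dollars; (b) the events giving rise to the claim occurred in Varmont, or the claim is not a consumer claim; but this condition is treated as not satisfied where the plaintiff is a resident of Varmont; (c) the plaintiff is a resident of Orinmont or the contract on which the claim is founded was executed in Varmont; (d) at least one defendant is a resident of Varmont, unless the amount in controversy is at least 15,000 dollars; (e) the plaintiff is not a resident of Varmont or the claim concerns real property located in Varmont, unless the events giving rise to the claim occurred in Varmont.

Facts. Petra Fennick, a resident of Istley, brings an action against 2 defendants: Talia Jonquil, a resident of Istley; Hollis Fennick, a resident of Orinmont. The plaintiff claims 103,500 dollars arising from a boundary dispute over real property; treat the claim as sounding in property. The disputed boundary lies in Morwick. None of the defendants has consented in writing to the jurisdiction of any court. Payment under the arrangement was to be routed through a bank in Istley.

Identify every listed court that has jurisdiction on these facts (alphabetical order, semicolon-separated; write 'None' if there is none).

The Superior Court of Morwick:
  (a) The claim is a property claim, not a contract claim, so one alternative holds. Condition met.
  (b) No contract (and hence no place of execution) is alleged; no defendant is a corporation — every alternative fails. The proviso rescues it, though: the amount in controversy is USD 103,500, which meets the USD 75,000 floor. Satisfied.
  (c) The plaintiff resides in Istley, which is not Morwick — that alternative is enough. Met.
  (d) No party resides in Morwick. However, the operative events occurred in Morwick, so the 'unless' proviso supplies this condition. Satisfied.
  (e) The operative events occurred in Morwick. Met.
  → Jurisdiction lies.
The Varmont Regional Court:
  (a) The plaintiff resides in Istley, which is not Varmont — that alternative is enough. Satisfied.
  (b) The claim is a property claim, not a consumer claim, so this disjunct is met. The exception is not triggered, since the plaintiff resides in Istley, not Varmont. Satisfied.
  (c) The plaintiff resides in Istley, not Orinmont; no contract (and hence no place of execution) is alleged — none of the alternatives is met. Not met.
  (d) No defendant resides in Varmont (they reside in Istley, Orinmont). But the amount in controversy is USD 103,500, which meets the $15,000 floor, and the 'unless' clause therefore excuses the requirement. Satisfied.
  (e) The plaintiff resides in Istley, which is not Varmont, which satisfies one of the alternatives. Met.
  → Not every requirement is met — no jurisdiction.

the Superior Court of Morwick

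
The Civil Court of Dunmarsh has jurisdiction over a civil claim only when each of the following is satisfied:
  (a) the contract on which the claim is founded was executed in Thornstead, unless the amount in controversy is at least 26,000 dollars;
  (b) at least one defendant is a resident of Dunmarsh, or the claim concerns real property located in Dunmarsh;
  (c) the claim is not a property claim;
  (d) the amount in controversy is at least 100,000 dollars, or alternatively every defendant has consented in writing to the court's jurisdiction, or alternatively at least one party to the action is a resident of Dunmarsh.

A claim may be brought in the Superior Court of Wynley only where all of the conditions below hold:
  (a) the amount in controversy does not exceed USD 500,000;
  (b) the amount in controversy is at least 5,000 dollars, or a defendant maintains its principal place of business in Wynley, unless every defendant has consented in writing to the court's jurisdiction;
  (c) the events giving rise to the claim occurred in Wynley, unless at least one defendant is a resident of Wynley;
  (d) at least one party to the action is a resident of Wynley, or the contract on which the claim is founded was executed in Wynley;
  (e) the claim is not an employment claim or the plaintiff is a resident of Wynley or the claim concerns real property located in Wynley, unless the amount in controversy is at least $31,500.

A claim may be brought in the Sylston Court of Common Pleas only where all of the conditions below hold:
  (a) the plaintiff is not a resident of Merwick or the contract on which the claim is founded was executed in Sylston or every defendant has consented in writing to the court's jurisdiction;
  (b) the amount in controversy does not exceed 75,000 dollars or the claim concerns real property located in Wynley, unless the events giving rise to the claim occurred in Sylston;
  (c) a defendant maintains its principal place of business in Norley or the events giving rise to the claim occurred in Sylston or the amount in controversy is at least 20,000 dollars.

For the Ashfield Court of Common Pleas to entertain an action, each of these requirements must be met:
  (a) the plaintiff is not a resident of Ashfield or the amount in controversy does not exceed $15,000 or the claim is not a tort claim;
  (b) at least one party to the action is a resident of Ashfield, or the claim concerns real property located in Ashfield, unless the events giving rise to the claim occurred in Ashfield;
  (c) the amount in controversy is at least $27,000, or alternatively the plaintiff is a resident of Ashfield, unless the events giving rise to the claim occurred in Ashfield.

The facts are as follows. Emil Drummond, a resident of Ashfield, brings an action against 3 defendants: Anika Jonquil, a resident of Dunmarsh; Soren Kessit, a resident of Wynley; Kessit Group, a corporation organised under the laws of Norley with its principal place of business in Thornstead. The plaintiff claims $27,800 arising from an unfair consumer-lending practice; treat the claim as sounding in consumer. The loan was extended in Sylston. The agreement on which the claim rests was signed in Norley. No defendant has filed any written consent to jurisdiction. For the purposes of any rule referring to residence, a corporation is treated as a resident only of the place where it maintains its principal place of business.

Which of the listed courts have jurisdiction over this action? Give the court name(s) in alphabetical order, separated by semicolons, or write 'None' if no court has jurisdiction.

the Ashfield Court of Common Pleas; the Civil Court of Dunmarsh; the Superior Court of Wynley; the Sylston Court of Common Pleas

The Civil Court of Dunmarsh:
  (a) The contract was executed in Norley, not Thornstead. The proviso rescues it, though: the amount in controversy is USD 27,800, which meets the $26,000 floor. Condition met.
  (b) Anika Jonquil resides in Dunmarsh, so this disjunct is met. Condition met.
  (c) The claim is a consumer claim, not a property claim. Met.
  (d) Anika Jonquil resides in Dunmarsh — that alternative is enough. Satisfied.
  → Every requirement is satisfied — jurisdiction.
The Superior Court of Wynley:
  (a) The amount in controversy is USD 27,800, within the $500,000 ceiling. Met.
  (b) The amount in controversy is USD 27,800, which meets the 5,000 dollars floor, so one alternative holds. Met.
  (c) The operative events occurred in Sylston, not Wynley. But Soren Kessit resides in Wynley, and the 'unless' clause therefore excuses the requirement. Condition met.
  (d) Soren Kessit resides in Wynley, so one alternative holds. Met.
  (e) The claim is a consumer claim, not an employment claim, so this disjunct is met. Met.
  → Jurisdiction lies.
The Sylston Court of Common Pleas:
  (a) The plaintiff resides in Ashfield, which is not Merwick, so one alternative holds. Met.
  (b) The amount in controversy is USD 27,800, within the 75,000 dollars ceiling — that alternative is enough. Satisfied.
  (c) The operative events occurred in Sylston, so this disjunct is met. Met.
  → Every requirement is satisfied — jurisdiction.
The Ashfield Court of Common Pleas:
  (a) The claim is a consumer claim, not a tort claim, so this disjunct is met. Condition met.
  (b) Emil Drummond resides in Ashfield, which satisfies one of the alternatives. Met.
  (c) The amount in controversy is $27,800, which meets the $27,000 floor, so this disjunct is met. Condition met.
  → Jurisdiction lies.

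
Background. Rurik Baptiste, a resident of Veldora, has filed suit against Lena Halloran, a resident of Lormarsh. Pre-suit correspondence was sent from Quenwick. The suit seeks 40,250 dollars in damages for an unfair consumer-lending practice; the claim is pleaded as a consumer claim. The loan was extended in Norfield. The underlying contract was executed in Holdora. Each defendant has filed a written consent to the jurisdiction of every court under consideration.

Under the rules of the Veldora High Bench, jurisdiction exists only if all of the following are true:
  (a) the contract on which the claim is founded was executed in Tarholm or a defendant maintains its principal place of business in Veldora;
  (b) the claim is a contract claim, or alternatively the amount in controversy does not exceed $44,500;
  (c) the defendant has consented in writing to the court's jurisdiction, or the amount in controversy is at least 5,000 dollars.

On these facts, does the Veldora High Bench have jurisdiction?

No

The Veldora High Bench:
  (a) The contract was executed in Holdora, not Tarholm; no defendant is a corporation — none of the alternatives is met. Condition not met.
  (b) The amount in controversy is $40,250, within the $44,500 ceiling, so this disjunct is met. Met.
  (c) Every defendant has filed written consent, so one alternative holds. Condition met.
  → Not every requirement is met — no jurisdiction.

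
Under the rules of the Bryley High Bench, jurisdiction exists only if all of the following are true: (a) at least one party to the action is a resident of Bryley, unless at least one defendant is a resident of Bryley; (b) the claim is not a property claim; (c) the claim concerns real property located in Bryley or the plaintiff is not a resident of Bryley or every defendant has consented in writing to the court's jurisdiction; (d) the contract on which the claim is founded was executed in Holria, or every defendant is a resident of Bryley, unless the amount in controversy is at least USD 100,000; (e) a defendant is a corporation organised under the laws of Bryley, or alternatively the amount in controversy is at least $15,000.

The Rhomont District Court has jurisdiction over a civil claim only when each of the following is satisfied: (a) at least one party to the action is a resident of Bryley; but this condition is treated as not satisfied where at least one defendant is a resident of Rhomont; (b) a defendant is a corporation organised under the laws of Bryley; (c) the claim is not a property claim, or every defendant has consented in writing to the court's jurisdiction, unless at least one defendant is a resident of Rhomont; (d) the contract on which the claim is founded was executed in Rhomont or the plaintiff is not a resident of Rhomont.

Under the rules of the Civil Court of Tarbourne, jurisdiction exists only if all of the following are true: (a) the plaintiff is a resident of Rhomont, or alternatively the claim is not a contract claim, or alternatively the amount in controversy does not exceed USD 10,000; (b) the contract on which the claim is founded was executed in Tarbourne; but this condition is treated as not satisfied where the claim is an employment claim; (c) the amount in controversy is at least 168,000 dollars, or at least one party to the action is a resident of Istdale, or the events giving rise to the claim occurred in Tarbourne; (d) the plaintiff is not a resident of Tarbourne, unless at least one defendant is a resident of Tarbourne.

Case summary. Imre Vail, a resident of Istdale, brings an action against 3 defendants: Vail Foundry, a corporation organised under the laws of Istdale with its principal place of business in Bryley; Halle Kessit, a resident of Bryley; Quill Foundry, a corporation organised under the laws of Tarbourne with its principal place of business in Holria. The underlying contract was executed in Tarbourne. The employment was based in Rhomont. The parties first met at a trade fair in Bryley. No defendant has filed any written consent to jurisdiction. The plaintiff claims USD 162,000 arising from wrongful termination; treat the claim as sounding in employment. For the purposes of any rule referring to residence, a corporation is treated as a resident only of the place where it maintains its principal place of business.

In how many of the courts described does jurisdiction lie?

The Bryley High Bench:
  (a) Vail Foundry resides in Bryley. Satisfied.
  (b) The claim is an employment claim, not a property claim. Satisfied.
  (c) The plaintiff resides in Istdale, which is not Bryley — that alternative is enough. Satisfied.
  (d) The contract was executed in Tarbourne, not Holria; the defendants reside as follows — Vail Foundry in Bryley, Halle Kessit in Bryley, Quill Foundry in Holria — not all in Bryley — no alternative holds. However, the amount in controversy is 162,000 dollars, which meets the USD 100,000 floor, so the 'unless' proviso supplies this condition. Condition met.
  (e) The amount in controversy is USD 162,000, which meets the USD 15,000 floor — that alternative is enough. Condition met.
  → Jurisdiction lies.
The Rhomont District Court:
  (a) Vail Foundry resides in Bryley. And the carve-out is inapplicable — no defendant resides in Rhomont (they reside in Bryley, Bryley, Holria). Condition met.
  (b) The corporate defendant(s) are organised in Istdale, Tarbourne, not Bryley. Fails.
  (c) The claim is an employment claim, not a property claim, which satisfies one of the alternatives. Satisfied.
  (d) The plaintiff resides in Istdale, which is not Rhomont, so one alternative holds. Satisfied.
  → No jurisdiction.
The Civil Court of Tarbourne:
  (a) The claim is an employment claim, not a contract claim, so one alternative holds. Condition met.
  (b) The contract was executed in Tarbourne. However, the claim is an employment claim, which falls within the stated exception and so defeats the condition. Not satisfied.
  (c) Imre Vail resides in Istdale, which satisfies one of the alternatives. Satisfied.
  (d) The plaintiff resides in Istdale, which is not Tarbourne. Met.
  → At least one condition fails; no jurisdiction.
Courts with jurisdiction: the Bryley High Bench — 1 in total.

1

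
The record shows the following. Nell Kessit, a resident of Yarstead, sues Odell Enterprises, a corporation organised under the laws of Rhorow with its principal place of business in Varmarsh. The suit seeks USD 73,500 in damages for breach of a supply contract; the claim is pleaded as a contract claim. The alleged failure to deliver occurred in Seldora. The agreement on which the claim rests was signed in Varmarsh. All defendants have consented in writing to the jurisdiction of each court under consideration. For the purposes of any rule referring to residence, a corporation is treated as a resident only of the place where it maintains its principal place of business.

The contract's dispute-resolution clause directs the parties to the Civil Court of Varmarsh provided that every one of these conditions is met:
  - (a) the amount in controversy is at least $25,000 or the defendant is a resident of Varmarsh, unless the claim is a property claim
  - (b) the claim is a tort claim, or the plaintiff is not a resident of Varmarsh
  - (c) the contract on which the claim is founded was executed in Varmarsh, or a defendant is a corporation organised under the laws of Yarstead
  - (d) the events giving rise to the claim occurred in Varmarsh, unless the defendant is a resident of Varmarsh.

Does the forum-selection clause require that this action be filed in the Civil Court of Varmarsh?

Yes

The Civil Court of Varmarsh:
  (a) The amount in controversy is USD 73,500, which meets the 25,000 dollars floor, so one alternative holds. Condition met.
  (b) The plaintiff resides in Yarstead, which is not Varmarsh, which satisfies one of the alternatives. Condition met.
  (c) The contract was executed in Varmarsh, so one alternative holds. Condition met.
  (d) The operative events occurred in Seldora, not Varmarsh. But the defendant resides in Varmarsh, and the 'unless' clause therefore excuses the requirement. Satisfied.
  → The clause applies.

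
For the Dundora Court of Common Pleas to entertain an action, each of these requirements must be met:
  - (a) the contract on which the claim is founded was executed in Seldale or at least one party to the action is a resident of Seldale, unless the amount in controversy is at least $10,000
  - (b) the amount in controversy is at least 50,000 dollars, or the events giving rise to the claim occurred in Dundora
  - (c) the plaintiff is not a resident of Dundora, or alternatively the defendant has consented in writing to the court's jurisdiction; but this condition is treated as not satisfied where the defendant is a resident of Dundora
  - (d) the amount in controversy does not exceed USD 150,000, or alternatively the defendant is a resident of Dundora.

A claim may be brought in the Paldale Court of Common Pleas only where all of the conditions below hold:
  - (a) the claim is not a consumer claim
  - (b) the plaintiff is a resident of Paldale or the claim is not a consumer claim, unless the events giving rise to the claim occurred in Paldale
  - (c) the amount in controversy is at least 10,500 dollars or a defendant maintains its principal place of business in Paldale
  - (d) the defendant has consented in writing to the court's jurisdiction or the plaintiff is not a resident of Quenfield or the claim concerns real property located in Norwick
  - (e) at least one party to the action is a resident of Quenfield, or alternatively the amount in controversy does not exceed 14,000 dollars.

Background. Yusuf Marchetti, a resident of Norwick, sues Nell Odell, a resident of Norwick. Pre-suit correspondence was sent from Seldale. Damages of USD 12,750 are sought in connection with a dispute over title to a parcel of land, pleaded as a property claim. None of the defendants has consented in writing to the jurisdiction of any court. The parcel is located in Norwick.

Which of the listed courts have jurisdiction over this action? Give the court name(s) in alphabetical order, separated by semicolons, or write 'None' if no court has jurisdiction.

The Dundora Court of Common Pleas:
  (a) No contract (and hence no place of execution) is alleged; no party resides in Seldale — none of the alternatives is met. The proviso rescues it, though: the amount in controversy is $12,750, which meets the $10,000 floor. Condition met.
  (b) The amount in controversy is USD 12,750, below the USD 50,000 floor; the operative events occurred in Norwick, not Dundora — no alternative holds. Fails.
  (c) The plaintiff resides in Norwick, which is not Dundora — that alternative is enough. And the carve-out is inapplicable — the defendant resides in Norwick, not Dundora. Met.
  (d) The amount in controversy is $12,750, within the 150,000 dollars ceiling, so one alternative holds. Satisfied.
  → Not every requirement is met — no jurisdiction.
The Paldale Court of Common Pleas:
  (a) The claim is a property claim, not a consumer claim. Condition met.
  (b) The claim is a property claim, not a consumer claim — that alternative is enough. Condition met.
  (c) The amount in controversy is $12,750, which meets the $10,500 floor, so this disjunct is met. Met.
  (d) The plaintiff resides in Norwick, which is not Quenfield — that alternative is enough. Met.
  (e) The amount in controversy is $12,750, within the $14,000 ceiling, which satisfies one of the alternatives. Satisfied.
  → The court has jurisdiction.

the Paldale Court of Common Pleas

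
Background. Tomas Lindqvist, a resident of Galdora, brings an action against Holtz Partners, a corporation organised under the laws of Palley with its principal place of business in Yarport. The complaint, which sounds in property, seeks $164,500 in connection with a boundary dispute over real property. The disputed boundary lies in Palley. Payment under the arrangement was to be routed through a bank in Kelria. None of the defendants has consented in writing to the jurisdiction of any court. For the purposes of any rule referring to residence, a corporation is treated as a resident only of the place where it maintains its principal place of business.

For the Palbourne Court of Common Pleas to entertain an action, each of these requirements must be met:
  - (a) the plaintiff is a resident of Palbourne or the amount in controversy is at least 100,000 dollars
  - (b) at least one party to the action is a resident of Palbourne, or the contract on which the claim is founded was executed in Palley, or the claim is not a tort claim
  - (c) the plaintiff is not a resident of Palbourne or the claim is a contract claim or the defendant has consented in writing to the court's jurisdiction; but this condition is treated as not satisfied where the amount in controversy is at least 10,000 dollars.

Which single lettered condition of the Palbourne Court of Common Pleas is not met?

(c)

The Palbourne Court of Common Pleas:
  (a) The amount in controversy is 164,500 dollars, which meets the $100,000 floor — that alternative is enough. Satisfied.
  (b) The claim is a property claim, not a tort claim, which satisfies one of the alternatives. Satisfied.
  (c) The plaintiff resides in Galdora, which is not Palbourne — that alternative is enough. But the carve-out bites: the amount in controversy is USD 164,500, which meets the 10,000 dollars floor. Fails.
Only condition (c) fails.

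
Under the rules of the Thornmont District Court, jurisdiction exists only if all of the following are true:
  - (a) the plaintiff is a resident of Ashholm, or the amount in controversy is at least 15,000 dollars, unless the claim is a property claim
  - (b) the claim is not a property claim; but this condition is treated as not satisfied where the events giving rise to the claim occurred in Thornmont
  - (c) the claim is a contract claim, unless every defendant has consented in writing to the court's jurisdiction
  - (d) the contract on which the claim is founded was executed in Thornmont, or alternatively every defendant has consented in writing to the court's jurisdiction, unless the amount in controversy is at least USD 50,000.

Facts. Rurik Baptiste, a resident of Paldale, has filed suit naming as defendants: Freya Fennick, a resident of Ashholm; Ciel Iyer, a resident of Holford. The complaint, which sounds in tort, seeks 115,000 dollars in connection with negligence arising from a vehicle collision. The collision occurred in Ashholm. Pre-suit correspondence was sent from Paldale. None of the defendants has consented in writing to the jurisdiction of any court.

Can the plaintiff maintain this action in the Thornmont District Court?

No

The Thornmont District Court:
  (a) The amount in controversy is $115,000, which meets the USD 15,000 floor, so one alternative holds. Met.
  (b) The claim is a tort claim, not a property claim. And the carve-out is inapplicable — the operative events occurred in Ashholm, not Thornmont. Condition met.
  (c) The claim is a tort claim, not a contract claim. And no such written consent has been filed, so the proviso does not save it. Condition not met.
  (d) No contract (and hence no place of execution) is alleged; no such written consent has been filed — every alternative fails. The proviso rescues it, though: the amount in controversy is $115,000, which meets the USD 50,000 floor. Met.
  → Not every requirement is met — no jurisdiction.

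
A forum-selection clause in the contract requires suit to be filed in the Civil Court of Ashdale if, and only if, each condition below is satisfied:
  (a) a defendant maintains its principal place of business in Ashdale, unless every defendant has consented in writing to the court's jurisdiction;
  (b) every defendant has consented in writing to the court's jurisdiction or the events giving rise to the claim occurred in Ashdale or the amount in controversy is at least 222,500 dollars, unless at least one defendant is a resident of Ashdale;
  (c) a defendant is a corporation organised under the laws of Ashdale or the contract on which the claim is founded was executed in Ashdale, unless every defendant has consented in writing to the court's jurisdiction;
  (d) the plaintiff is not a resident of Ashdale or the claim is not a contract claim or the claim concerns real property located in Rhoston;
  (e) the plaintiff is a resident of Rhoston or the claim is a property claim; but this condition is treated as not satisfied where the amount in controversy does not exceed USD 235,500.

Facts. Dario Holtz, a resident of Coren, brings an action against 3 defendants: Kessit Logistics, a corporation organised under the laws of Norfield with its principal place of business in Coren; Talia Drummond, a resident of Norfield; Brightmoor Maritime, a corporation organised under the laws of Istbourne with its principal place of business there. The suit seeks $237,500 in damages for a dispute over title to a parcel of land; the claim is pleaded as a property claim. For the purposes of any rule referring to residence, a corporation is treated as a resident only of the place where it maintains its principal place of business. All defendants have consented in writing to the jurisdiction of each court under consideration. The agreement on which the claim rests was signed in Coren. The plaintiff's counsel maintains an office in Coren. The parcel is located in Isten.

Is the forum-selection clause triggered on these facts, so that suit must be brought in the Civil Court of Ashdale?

The Civil Court of Ashdale:
  (a) The corporate defendant(s) have their principal place of business in Coren, Istbourne, not Ashdale. But every defendant has filed written consent, and the 'unless' clause therefore excuses the requirement. Satisfied.
  (b) Every defendant has filed written consent — that alternative is enough. Met.
  (c) The corporate defendant(s) are organised in Istbourne, Norfield, not Ashdale; the contract was executed in Coren, not Ashdale — no alternative holds. But every defendant has filed written consent, and the 'unless' clause therefore excuses the requirement. Condition met.
  (d) The plaintiff resides in Coren, which is not Ashdale, so this disjunct is met. Met.
  (e) The claim is a property claim — that alternative is enough. And the carve-out is inapplicable — the amount in controversy is 237,500 dollars, above the USD 235,500 ceiling. Condition met.
  → Forum clause is triggered.

Yes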